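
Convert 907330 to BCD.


Each digit → 4-bit binary:
  9 → 1001
  0 → 0000
  7 → 0111
  3 → 0011
  3 → 0011
  0 → 0000
= 1001 0000 0111 0011 0011 0000


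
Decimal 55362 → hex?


Divide by 16 repeatedly:
55362 ÷ 16 = 3460 remainder 2 (2)
3460 ÷ 16 = 216 remainder 4 (4)
216 ÷ 16 = 13 remainder 8 (8)
13 ÷ 16 = 0 remainder 13 (D)
Reading remainders bottom-up:
= 0xD842


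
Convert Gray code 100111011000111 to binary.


Gray code: 100111011000111
MSB stays the same: 1
Each subsequent bit = prev_binary XOR current_gray:
  B[1] = 1 XOR 0 = 1
  B[2] = 1 XOR 0 = 1
  B[3] = 1 XOR 1 = 0
  B[4] = 0 XOR 1 = 1
  B[5] = 1 XOR 1 = 0
  B[6] = 0 XOR 0 = 0
  B[7] = 0 XOR 1 = 1
  B[8] = 1 XOR 1 = 0
  B[9] = 0 XOR 0 = 0
  B[10] = 0 XOR 0 = 0
  B[11] = 0 XOR 0 = 0
  B[12] = 0 XOR 1 = 1
  B[13] = 1 XOR 1 = 0
  B[14] = 0 XOR 1 = 1
= 111010010000101 (29829 decimal)


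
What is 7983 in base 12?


Divide by 12 repeatedly:
7983 ÷ 12 = 665 remainder 3
665 ÷ 12 = 55 remainder 5
55 ÷ 12 = 4 remainder 7
4 ÷ 12 = 0 remainder 4
Reading remainders bottom-up:
= 4753


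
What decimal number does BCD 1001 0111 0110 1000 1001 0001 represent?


Each 4-bit group → digit:
  1001 → 9
  0111 → 7
  0110 → 6
  1000 → 8
  1001 → 9
  0001 → 1
= 976891


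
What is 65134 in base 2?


Divide by 2 repeatedly:
65134 ÷ 2 = 32567 remainder 0
32567 ÷ 2 = 16283 remainder 1
16283 ÷ 2 = 8141 remainder 1
8141 ÷ 2 = 4070 remainder 1
4070 ÷ 2 = 2035 remainder 0
2035 ÷ 2 = 1017 remainder 1
1017 ÷ 2 = 508 remainder 1
508 ÷ 2 = 254 remainder 0
254 ÷ 2 = 127 remainder 0
127 ÷ 2 = 63 remainder 1
63 ÷ 2 = 31 remainder 1
31 ÷ 2 = 15 remainder 1
15 ÷ 2 = 7 remainder 1
7 ÷ 2 = 3 remainder 1
3 ÷ 2 = 1 remainder 1
1 ÷ 2 = 0 remainder 1
Reading remainders bottom-up:
= 1111111001101110


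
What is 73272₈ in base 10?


Positional values:
Position 0: 2 × 8^0 = 2
Position 1: 7 × 8^1 = 56
Position 2: 2 × 8^2 = 128
Position 3: 3 × 8^3 = 1536
Position 4: 7 × 8^4 = 28672
Sum = 2 + 56 + 128 + 1536 + 28672
= 30394


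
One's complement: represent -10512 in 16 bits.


Original: 0010100100010000
Invert all bits:
  bit 0: 0 → 1
  bit 1: 0 → 1
  bit 2: 1 → 0
  bit 3: 0 → 1
  bit 4: 1 → 0
  bit 5: 0 → 1
  bit 6: 0 → 1
  bit 7: 1 → 0
  bit 8: 0 → 1
  bit 9: 0 → 1
  bit 10: 0 → 1
  bit 11: 1 → 0
  bit 12: 0 → 1
  bit 13: 0 → 1
  bit 14: 0 → 1
  bit 15: 0 → 1
= 1101011011101111


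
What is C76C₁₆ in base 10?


Positional values:
Position 0: C × 16^0 = 12 × 1 = 12
Position 1: 6 × 16^1 = 6 × 16 = 96
Position 2: 7 × 16^2 = 7 × 256 = 1792
Position 3: C × 16^3 = 12 × 4096 = 49152
Sum = 12 + 96 + 1792 + 49152
= 51052


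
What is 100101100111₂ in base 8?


Group into 3-bit groups: 100101100111
  100 = 4
  101 = 5
  100 = 4
  111 = 7
= 0o4547


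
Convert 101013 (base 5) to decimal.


Positional values (base 5):
  3 × 5^0 = 3 × 1 = 3
  1 × 5^1 = 1 × 5 = 5
  0 × 5^2 = 0 × 25 = 0
  1 × 5^3 = 1 × 125 = 125
  0 × 5^4 = 0 × 625 = 0
  1 × 5^5 = 1 × 3125 = 3125
Sum = 3 + 5 + 0 + 125 + 0 + 3125
= 3258


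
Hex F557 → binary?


Each hex digit → 4 binary bits:
  F = 1111
  5 = 0101
  5 = 0101
  7 = 0111
Concatenate: 1111 0101 0101 0111
= 1111010101010111


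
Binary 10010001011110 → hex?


Group into 4-bit nibbles: 0010010001011110
  0010 = 2
  0100 = 4
  0101 = 5
  1110 = E
= 0x245E


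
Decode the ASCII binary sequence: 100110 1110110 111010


Codes (binary): 100110 1110110 111010
Per-code ASCII lookup:
  100110 = 38  (special character) → '&'
  1110110 = 118  (range 97-122: lowercase, 118 - 97 = 21) → 'v'
  111010 = 58  (special character) → ':'
= '&v:'


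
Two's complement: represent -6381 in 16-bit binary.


Original: 0001100011101101
Step 1 - Invert all bits: 1110011100010010
Step 2 - Add 1: 1110011100010010 + 1
= 1110011100010011 (represents -6381)


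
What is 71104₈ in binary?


Each octal digit → 3 binary bits:
  7 = 111
  1 = 001
  1 = 001
  0 = 000
  4 = 100
Concatenate: 111 001 001 000 100
= 111001001000100


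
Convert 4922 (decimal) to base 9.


Divide by 9 repeatedly:
4922 ÷ 9 = 546 remainder 8
546 ÷ 9 = 60 remainder 6
60 ÷ 9 = 6 remainder 6
6 ÷ 9 = 0 remainder 6
Reading remainders bottom-up:
= 6668


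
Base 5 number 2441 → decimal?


Positional values (base 5):
  1 × 5^0 = 1 × 1 = 1
  4 × 5^1 = 4 × 5 = 20
  4 × 5^2 = 4 × 25 = 100
  2 × 5^3 = 2 × 125 = 250
Sum = 1 + 20 + 100 + 250
= 371


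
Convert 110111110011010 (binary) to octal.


Group into 3-bit groups: 110111110011010
  110 = 6
  111 = 7
  110 = 6
  011 = 3
  010 = 2
= 0o67632


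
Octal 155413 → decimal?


Positional values:
Position 0: 3 × 8^0 = 3
Position 1: 1 × 8^1 = 8
Position 2: 4 × 8^2 = 256
Position 3: 5 × 8^3 = 2560
Position 4: 5 × 8^4 = 20480
Position 5: 1 × 8^5 = 32768
Sum = 3 + 8 + 256 + 2560 + 20480 + 32768
= 56075


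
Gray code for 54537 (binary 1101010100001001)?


Binary: 1101010100001001
Gray code: G = B XOR (B >> 1)
B >> 1 = 0110101010000100
1101010100001001 XOR 0110101010000100:
  1 XOR 0 = 1
  1 XOR 1 = 0
  0 XOR 1 = 1
  1 XOR 0 = 1
  0 XOR 1 = 1
  1 XOR 0 = 1
  0 XOR 1 = 1
  1 XOR 0 = 1
  0 XOR 1 = 1
  0 XOR 0 = 0
  0 XOR 0 = 0
  0 XOR 0 = 0
  1 XOR 0 = 1
  0 XOR 1 = 1
  0 XOR 0 = 0
  1 XOR 0 = 1
= 1011111110001101


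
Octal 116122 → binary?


Each octal digit → 3 binary bits:
  1 = 001
  1 = 001
  6 = 110
  1 = 001
  2 = 010
  2 = 010
Concatenate: 001 001 110 001 010 010
= 001001110001010010


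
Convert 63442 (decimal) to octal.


Divide by 8 repeatedly:
63442 ÷ 8 = 7930 remainder 2
7930 ÷ 8 = 991 remainder 2
991 ÷ 8 = 123 remainder 7
123 ÷ 8 = 15 remainder 3
15 ÷ 8 = 1 remainder 7
1 ÷ 8 = 0 remainder 1
Reading remainders bottom-up:
= 0o173722


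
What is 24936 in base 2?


Divide by 2 repeatedly:
24936 ÷ 2 = 12468 remainder 0
12468 ÷ 2 = 6234 remainder 0
6234 ÷ 2 = 3117 remainder 0
3117 ÷ 2 = 1558 remainder 1
1558 ÷ 2 = 779 remainder 0
779 ÷ 2 = 389 remainder 1
389 ÷ 2 = 194 remainder 1
194 ÷ 2 = 97 remainder 0
97 ÷ 2 = 48 remainder 1
48 ÷ 2 = 24 remainder 0
24 ÷ 2 = 12 remainder 0
12 ÷ 2 = 6 remainder 0
6 ÷ 2 = 3 remainder 0
3 ÷ 2 = 1 remainder 1
1 ÷ 2 = 0 remainder 1
Reading remainders bottom-up:
= 110000101101000


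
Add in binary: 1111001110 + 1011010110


Align and add column by column (LSB to MSB, carry propagating):
  01111001110
+ 01011010110
  -----------
  col 0: 0 + 0 + 0 (carry in) = 0 → bit 0, carry out 0
  col 1: 1 + 1 + 0 (carry in) = 2 → bit 0, carry out 1
  col 2: 1 + 1 + 1 (carry in) = 3 → bit 1, carry out 1
  col 3: 1 + 0 + 1 (carry in) = 2 → bit 0, carry out 1
  col 4: 0 + 1 + 1 (carry in) = 2 → bit 0, carry out 1
  col 5: 0 + 0 + 1 (carry in) = 1 → bit 1, carry out 0
  col 6: 1 + 1 + 0 (carry in) = 2 → bit 0, carry out 1
  col 7: 1 + 1 + 1 (carry in) = 3 → bit 1, carry out 1
  col 8: 1 + 0 + 1 (carry in) = 2 → bit 0, carry out 1
  col 9: 1 + 1 + 1 (carry in) = 3 → bit 1, carry out 1
  col 10: 0 + 0 + 1 (carry in) = 1 → bit 1, carry out 0
Reading bits MSB→LSB: 11010100100
Strip leading zeros: 11010100100
= 11010100100


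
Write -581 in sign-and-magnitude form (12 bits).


Sign bit: 1 (negative)
Magnitude: 581 = 01001000101
= 101001000101


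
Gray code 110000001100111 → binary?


Gray code: 110000001100111
MSB stays the same: 1
Each subsequent bit = prev_binary XOR current_gray:
  B[1] = 1 XOR 1 = 0
  B[2] = 0 XOR 0 = 0
  B[3] = 0 XOR 0 = 0
  B[4] = 0 XOR 0 = 0
  B[5] = 0 XOR 0 = 0
  B[6] = 0 XOR 0 = 0
  B[7] = 0 XOR 0 = 0
  B[8] = 0 XOR 1 = 1
  B[9] = 1 XOR 1 = 0
  B[10] = 0 XOR 0 = 0
  B[11] = 0 XOR 0 = 0
  B[12] = 0 XOR 1 = 1
  B[13] = 1 XOR 1 = 0
  B[14] = 0 XOR 1 = 1
= 100000001000101 (16453 decimal)


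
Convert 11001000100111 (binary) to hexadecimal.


Group into 4-bit nibbles: 0011001000100111
  0011 = 3
  0010 = 2
  0010 = 2
  0111 = 7
= 0x3227


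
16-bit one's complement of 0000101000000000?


Original: 0000101000000000
Invert all bits:
  bit 0: 0 → 1
  bit 1: 0 → 1
  bit 2: 0 → 1
  bit 3: 0 → 1
  bit 4: 1 → 0
  bit 5: 0 → 1
  bit 6: 1 → 0
  bit 7: 0 → 1
  bit 8: 0 → 1
  bit 9: 0 → 1
  bit 10: 0 → 1
  bit 11: 0 → 1
  bit 12: 0 → 1
  bit 13: 0 → 1
  bit 14: 0 → 1
  bit 15: 0 → 1
= 1111010111111111


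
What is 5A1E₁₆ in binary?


Each hex digit → 4 binary bits:
  5 = 0101
  A = 1010
  1 = 0001
  E = 1110
Concatenate: 0101 1010 0001 1110
= 0101101000011110


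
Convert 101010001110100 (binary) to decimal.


Positional values:
Bit 2: 1 × 2^2 = 4
Bit 4: 1 × 2^4 = 16
Bit 5: 1 × 2^5 = 32
Bit 6: 1 × 2^6 = 64
Bit 10: 1 × 2^10 = 1024
Bit 12: 1 × 2^12 = 4096
Bit 14: 1 × 2^14 = 16384
Sum = 4 + 16 + 32 + 64 + 1024 + 4096 + 16384
= 21620


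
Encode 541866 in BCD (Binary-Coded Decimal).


Each digit → 4-bit binary:
  5 → 0101
  4 → 0100
  1 → 0001
  8 → 1000
  6 → 0110
  6 → 0110
= 0101 0100 0001 1000 0110 0110


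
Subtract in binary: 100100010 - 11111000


Align and subtract column by column (LSB to MSB, borrowing when needed):
  100100010
- 011111000
  ---------
  col 0: (0 - 0 borrow-in) - 0 → 0 - 0 = 0, borrow out 0
  col 1: (1 - 0 borrow-in) - 0 → 1 - 0 = 1, borrow out 0
  col 2: (0 - 0 borrow-in) - 0 → 0 - 0 = 0, borrow out 0
  col 3: (0 - 0 borrow-in) - 1 → borrow from next column: (0+2) - 1 = 1, borrow out 1
  col 4: (0 - 1 borrow-in) - 1 → borrow from next column: (-1+2) - 1 = 0, borrow out 1
  col 5: (1 - 1 borrow-in) - 1 → borrow from next column: (0+2) - 1 = 1, borrow out 1
  col 6: (0 - 1 borrow-in) - 1 → borrow from next column: (-1+2) - 1 = 0, borrow out 1
  col 7: (0 - 1 borrow-in) - 1 → borrow from next column: (-1+2) - 1 = 0, borrow out 1
  col 8: (1 - 1 borrow-in) - 0 → 0 - 0 = 0, borrow out 0
Reading bits MSB→LSB: 000101010
Strip leading zeros: 101010
= 101010


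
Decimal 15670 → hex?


Divide by 16 repeatedly:
15670 ÷ 16 = 979 remainder 6 (6)
979 ÷ 16 = 61 remainder 3 (3)
61 ÷ 16 = 3 remainder 13 (D)
3 ÷ 16 = 0 remainder 3 (3)
Reading remainders bottom-up:
= 0x3D36


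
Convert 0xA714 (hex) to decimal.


Positional values:
Position 0: 4 × 16^0 = 4 × 1 = 4
Position 1: 1 × 16^1 = 1 × 16 = 16
Position 2: 7 × 16^2 = 7 × 256 = 1792
Position 3: A × 16^3 = 10 × 4096 = 40960
Sum = 4 + 16 + 1792 + 40960
= 42772


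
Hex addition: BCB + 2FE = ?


Align and add column by column (LSB to MSB, each column mod 16 with carry):
  0BCB
+ 02FE
  ----
  col 0: B(11) + E(14) + 0 (carry in) = 25 → 9(9), carry out 1
  col 1: C(12) + F(15) + 1 (carry in) = 28 → C(12), carry out 1
  col 2: B(11) + 2(2) + 1 (carry in) = 14 → E(14), carry out 0
  col 3: 0(0) + 0(0) + 0 (carry in) = 0 → 0(0), carry out 0
Reading digits MSB→LSB: 0EC9
Strip leading zeros: EC9
= 0xEC9


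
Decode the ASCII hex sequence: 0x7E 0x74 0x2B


Codes (hex): 0x7E 0x74 0x2B
Per-code ASCII lookup:
  0x7E = 126  (special character) → '~'
  0x74 = 116  (range 97-122: lowercase, 116 - 97 = 19) → 't'
  0x2B = 43  (special character) → '+'
= '~t+'


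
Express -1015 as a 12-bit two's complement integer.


Original: 001111110111
Step 1 - Invert all bits: 110000001000
Step 2 - Add 1: 110000001000 + 1
= 110000001001 (represents -1015)


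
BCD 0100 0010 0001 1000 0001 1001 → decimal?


Each 4-bit group → digit:
  0100 → 4
  0010 → 2
  0001 → 1
  1000 → 8
  0001 → 1
  1001 → 9
= 421819


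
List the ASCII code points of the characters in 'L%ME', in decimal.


String: 'L%ME'  (4 characters)
Per-character ASCII lookup:
  'L': uppercase starts at 65: 'L' = 65 + 11 = 76
  '%': special character: '%' = 37
  'M': uppercase starts at 65: 'M' = 65 + 12 = 77
  'E': uppercase starts at 65: 'E' = 65 + 4 = 69
= 76 37 77 69


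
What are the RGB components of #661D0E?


Hex: #661D0E
R = 66₁₆ = 102
G = 1D₁₆ = 29
B = 0E₁₆ = 14
= RGB(102, 29, 14)


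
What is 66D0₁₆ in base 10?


Positional values:
Position 0: 0 × 16^0 = 0 × 1 = 0
Position 1: D × 16^1 = 13 × 16 = 208
Position 2: 6 × 16^2 = 6 × 256 = 1536
Position 3: 6 × 16^3 = 6 × 4096 = 24576
Sum = 0 + 208 + 1536 + 24576
= 26320


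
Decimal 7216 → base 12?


Divide by 12 repeatedly:
7216 ÷ 12 = 601 remainder 4
601 ÷ 12 = 50 remainder 1
50 ÷ 12 = 4 remainder 2
4 ÷ 12 = 0 remainder 4
Reading remainders bottom-up:
= 4214


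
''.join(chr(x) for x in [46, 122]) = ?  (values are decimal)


Codes (decimal): 46 122
Per-code ASCII lookup:
  46  (special character) → '.'
  122  (range 97-122: lowercase, 122 - 97 = 25) → 'z'
= '.z'


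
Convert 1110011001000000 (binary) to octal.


Group into 3-bit groups: 001110011001000000
  001 = 1
  110 = 6
  011 = 3
  001 = 1
  000 = 0
  000 = 0
= 0o163100


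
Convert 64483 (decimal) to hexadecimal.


Divide by 16 repeatedly:
64483 ÷ 16 = 4030 remainder 3 (3)
4030 ÷ 16 = 251 remainder 14 (E)
251 ÷ 16 = 15 remainder 11 (B)
15 ÷ 16 = 0 remainder 15 (F)
Reading remainders bottom-up:
= 0xFBE3


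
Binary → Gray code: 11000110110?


Binary: 11000110110
Gray code: G = B XOR (B >> 1)
B >> 1 = 01100011011
11000110110 XOR 01100011011:
  1 XOR 0 = 1
  1 XOR 1 = 0
  0 XOR 1 = 1
  0 XOR 0 = 0
  0 XOR 0 = 0
  1 XOR 0 = 1
  1 XOR 1 = 0
  0 XOR 1 = 1
  1 XOR 0 = 1
  1 XOR 1 = 0
  0 XOR 1 = 1
= 10100101101


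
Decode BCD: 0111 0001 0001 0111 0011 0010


Each 4-bit group → digit:
  0111 → 7
  0001 → 1
  0001 → 1
  0111 → 7
  0011 → 3
  0010 → 2
= 711732


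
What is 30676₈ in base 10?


Positional values:
Position 0: 6 × 8^0 = 6
Position 1: 7 × 8^1 = 56
Position 2: 6 × 8^2 = 384
Position 3: 0 × 8^3 = 0
Position 4: 3 × 8^4 = 12288
Sum = 6 + 56 + 384 + 0 + 12288
= 12734


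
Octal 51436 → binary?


Each octal digit → 3 binary bits:
  5 = 101
  1 = 001
  4 = 100
  3 = 011
  6 = 110
Concatenate: 101 001 100 011 110
= 101001100011110


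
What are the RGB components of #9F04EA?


Hex: #9F04EA
R = 9F₁₆ = 159
G = 04₁₆ = 4
B = EA₁₆ = 234
= RGB(159, 4, 234)


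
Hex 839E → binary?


Each hex digit → 4 binary bits:
  8 = 1000
  3 = 0011
  9 = 1001
  E = 1110
Concatenate: 1000 0011 1001 1110
= 1000001110011110


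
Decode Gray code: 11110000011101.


Gray code: 11110000011101
MSB stays the same: 1
Each subsequent bit = prev_binary XOR current_gray:
  B[1] = 1 XOR 1 = 0
  B[2] = 0 XOR 1 = 1
  B[3] = 1 XOR 1 = 0
  B[4] = 0 XOR 0 = 0
  B[5] = 0 XOR 0 = 0
  B[6] = 0 XOR 0 = 0
  B[7] = 0 XOR 0 = 0
  B[8] = 0 XOR 0 = 0
  B[9] = 0 XOR 1 = 1
  B[10] = 1 XOR 1 = 0
  B[11] = 0 XOR 1 = 1
  B[12] = 1 XOR 0 = 1
  B[13] = 1 XOR 1 = 0
= 10100000010110 (10262 decimal)


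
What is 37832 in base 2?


Divide by 2 repeatedly:
37832 ÷ 2 = 18916 remainder 0
18916 ÷ 2 = 9458 remainder 0
9458 ÷ 2 = 4729 remainder 0
4729 ÷ 2 = 2364 remainder 1
2364 ÷ 2 = 1182 remainder 0
1182 ÷ 2 = 591 remainder 0
591 ÷ 2 = 295 remainder 1
295 ÷ 2 = 147 remainder 1
147 ÷ 2 = 73 remainder 1
73 ÷ 2 = 36 remainder 1
36 ÷ 2 = 18 remainder 0
18 ÷ 2 = 9 remainder 0
9 ÷ 2 = 4 remainder 1
4 ÷ 2 = 2 remainder 0
2 ÷ 2 = 1 remainder 0
1 ÷ 2 = 0 remainder 1
Reading remainders bottom-up:
= 1001001111001000


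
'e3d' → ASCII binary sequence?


String: 'e3d'  (3 characters)
Per-character ASCII lookup:
  'e': lowercase starts at 97: 'e' = 97 + 4 = 101 → 1100101
  '3': digits start at 48: '3' = 48 + 3 = 51 → 110011
  'd': lowercase starts at 97: 'd' = 97 + 3 = 100 → 1100100
= 1100101 110011 1100100


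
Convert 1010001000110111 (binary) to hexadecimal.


Group into 4-bit nibbles: 1010001000110111
  1010 = A
  0010 = 2
  0011 = 3
  0111 = 7
= 0xA237


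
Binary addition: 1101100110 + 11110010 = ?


Align and add column by column (LSB to MSB, carry propagating):
  01101100110
+ 00011110010
  -----------
  col 0: 0 + 0 + 0 (carry in) = 0 → bit 0, carry out 0
  col 1: 1 + 1 + 0 (carry in) = 2 → bit 0, carry out 1
  col 2: 1 + 0 + 1 (carry in) = 2 → bit 0, carry out 1
  col 3: 0 + 0 + 1 (carry in) = 1 → bit 1, carry out 0
  col 4: 0 + 1 + 0 (carry in) = 1 → bit 1, carry out 0
  col 5: 1 + 1 + 0 (carry in) = 2 → bit 0, carry out 1
  col 6: 1 + 1 + 1 (carry in) = 3 → bit 1, carry out 1
  col 7: 0 + 1 + 1 (carry in) = 2 → bit 0, carry out 1
  col 8: 1 + 0 + 1 (carry in) = 2 → bit 0, carry out 1
  col 9: 1 + 0 + 1 (carry in) = 2 → bit 0, carry out 1
  col 10: 0 + 0 + 1 (carry in) = 1 → bit 1, carry out 0
Reading bits MSB→LSB: 10001011000
Strip leading zeros: 10001011000
= 10001011000


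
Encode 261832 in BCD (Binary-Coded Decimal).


Each digit → 4-bit binary:
  2 → 0010
  6 → 0110
  1 → 0001
  8 → 1000
  3 → 0011
  2 → 0010
= 0010 0110 0001 1000 0011 0010


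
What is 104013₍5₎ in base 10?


Positional values (base 5):
  3 × 5^0 = 3 × 1 = 3
  1 × 5^1 = 1 × 5 = 5
  0 × 5^2 = 0 × 25 = 0
  4 × 5^3 = 4 × 125 = 500
  0 × 5^4 = 0 × 625 = 0
  1 × 5^5 = 1 × 3125 = 3125
Sum = 3 + 5 + 0 + 500 + 0 + 3125
= 3633


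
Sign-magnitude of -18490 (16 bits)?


Sign bit: 1 (negative)
Magnitude: 18490 = 100100000111010
= 1100100000111010


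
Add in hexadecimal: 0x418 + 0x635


Align and add column by column (LSB to MSB, each column mod 16 with carry):
  0418
+ 0635
  ----
  col 0: 8(8) + 5(5) + 0 (carry in) = 13 → D(13), carry out 0
  col 1: 1(1) + 3(3) + 0 (carry in) = 4 → 4(4), carry out 0
  col 2: 4(4) + 6(6) + 0 (carry in) = 10 → A(10), carry out 0
  col 3: 0(0) + 0(0) + 0 (carry in) = 0 → 0(0), carry out 0
Reading digits MSB→LSB: 0A4D
Strip leading zeros: A4D
= 0xA4D


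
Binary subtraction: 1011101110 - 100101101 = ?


Align and subtract column by column (LSB to MSB, borrowing when needed):
  1011101110
- 0100101101
  ----------
  col 0: (0 - 0 borrow-in) - 1 → borrow from next column: (0+2) - 1 = 1, borrow out 1
  col 1: (1 - 1 borrow-in) - 0 → 0 - 0 = 0, borrow out 0
  col 2: (1 - 0 borrow-in) - 1 → 1 - 1 = 0, borrow out 0
  col 3: (1 - 0 borrow-in) - 1 → 1 - 1 = 0, borrow out 0
  col 4: (0 - 0 borrow-in) - 0 → 0 - 0 = 0, borrow out 0
  col 5: (1 - 0 borrow-in) - 1 → 1 - 1 = 0, borrow out 0
  col 6: (1 - 0 borrow-in) - 0 → 1 - 0 = 1, borrow out 0
  col 7: (1 - 0 borrow-in) - 0 → 1 - 0 = 1, borrow out 0
  col 8: (0 - 0 borrow-in) - 1 → borrow from next column: (0+2) - 1 = 1, borrow out 1
  col 9: (1 - 1 borrow-in) - 0 → 0 - 0 = 0, borrow out 0
Reading bits MSB→LSB: 0111000001
Strip leading zeros: 111000001
= 111000001


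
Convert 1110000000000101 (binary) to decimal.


Positional values:
Bit 0: 1 × 2^0 = 1
Bit 2: 1 × 2^2 = 4
Bit 13: 1 × 2^13 = 8192
Bit 14: 1 × 2^14 = 16384
Bit 15: 1 × 2^15 = 32768
Sum = 1 + 4 + 8192 + 16384 + 32768
= 57349


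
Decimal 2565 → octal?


Divide by 8 repeatedly:
2565 ÷ 8 = 320 remainder 5
320 ÷ 8 = 40 remainder 0
40 ÷ 8 = 5 remainder 0
5 ÷ 8 = 0 remainder 5
Reading remainders bottom-up:
= 0o5005


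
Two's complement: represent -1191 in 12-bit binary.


Original: 010010100111
Step 1 - Invert all bits: 101101011000
Step 2 - Add 1: 101101011000 + 1
= 101101011001 (represents -1191)


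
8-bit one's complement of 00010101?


Original: 00010101
Invert all bits:
  bit 0: 0 → 1
  bit 1: 0 → 1
  bit 2: 0 → 1
  bit 3: 1 → 0
  bit 4: 0 → 1
  bit 5: 1 → 0
  bit 6: 0 → 1
  bit 7: 1 → 0
= 11101010


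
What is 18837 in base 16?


Divide by 16 repeatedly:
18837 ÷ 16 = 1177 remainder 5 (5)
1177 ÷ 16 = 73 remainder 9 (9)
73 ÷ 16 = 4 remainder 9 (9)
4 ÷ 16 = 0 remainder 4 (4)
Reading remainders bottom-up:
= 0x4995


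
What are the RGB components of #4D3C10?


Hex: #4D3C10
R = 4D₁₆ = 77
G = 3C₁₆ = 60
B = 10₁₆ = 16
= RGB(77, 60, 16)


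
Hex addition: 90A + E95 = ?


Align and add column by column (LSB to MSB, each column mod 16 with carry):
  090A
+ 0E95
  ----
  col 0: A(10) + 5(5) + 0 (carry in) = 15 → F(15), carry out 0
  col 1: 0(0) + 9(9) + 0 (carry in) = 9 → 9(9), carry out 0
  col 2: 9(9) + E(14) + 0 (carry in) = 23 → 7(7), carry out 1
  col 3: 0(0) + 0(0) + 1 (carry in) = 1 → 1(1), carry out 0
Reading digits MSB→LSB: 179F
Strip leading zeros: 179F
= 0x179F


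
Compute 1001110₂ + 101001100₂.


Align and add column by column (LSB to MSB, carry propagating):
  0001001110
+ 0101001100
  ----------
  col 0: 0 + 0 + 0 (carry in) = 0 → bit 0, carry out 0
  col 1: 1 + 0 + 0 (carry in) = 1 → bit 1, carry out 0
  col 2: 1 + 1 + 0 (carry in) = 2 → bit 0, carry out 1
  col 3: 1 + 1 + 1 (carry in) = 3 → bit 1, carry out 1
  col 4: 0 + 0 + 1 (carry in) = 1 → bit 1, carry out 0
  col 5: 0 + 0 + 0 (carry in) = 0 → bit 0, carry out 0
  col 6: 1 + 1 + 0 (carry in) = 2 → bit 0, carry out 1
  col 7: 0 + 0 + 1 (carry in) = 1 → bit 1, carry out 0
  col 8: 0 + 1 + 0 (carry in) = 1 → bit 1, carry out 0
  col 9: 0 + 0 + 0 (carry in) = 0 → bit 0, carry out 0
Reading bits MSB→LSB: 0110011010
Strip leading zeros: 110011010
= 110011010


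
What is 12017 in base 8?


Divide by 8 repeatedly:
12017 ÷ 8 = 1502 remainder 1
1502 ÷ 8 = 187 remainder 6
187 ÷ 8 = 23 remainder 3
23 ÷ 8 = 2 remainder 7
2 ÷ 8 = 0 remainder 2
Reading remainders bottom-up:
= 0o27361


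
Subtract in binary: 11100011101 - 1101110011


Align and subtract column by column (LSB to MSB, borrowing when needed):
  11100011101
- 01101110011
  -----------
  col 0: (1 - 0 borrow-in) - 1 → 1 - 1 = 0, borrow out 0
  col 1: (0 - 0 borrow-in) - 1 → borrow from next column: (0+2) - 1 = 1, borrow out 1
  col 2: (1 - 1 borrow-in) - 0 → 0 - 0 = 0, borrow out 0
  col 3: (1 - 0 borrow-in) - 0 → 1 - 0 = 1, borrow out 0
  col 4: (1 - 0 borrow-in) - 1 → 1 - 1 = 0, borrow out 0
  col 5: (0 - 0 borrow-in) - 1 → borrow from next column: (0+2) - 1 = 1, borrow out 1
  col 6: (0 - 1 borrow-in) - 1 → borrow from next column: (-1+2) - 1 = 0, borrow out 1
  col 7: (0 - 1 borrow-in) - 0 → borrow from next column: (-1+2) - 0 = 1, borrow out 1
  col 8: (1 - 1 borrow-in) - 1 → borrow from next column: (0+2) - 1 = 1, borrow out 1
  col 9: (1 - 1 borrow-in) - 1 → borrow from next column: (0+2) - 1 = 1, borrow out 1
  col 10: (1 - 1 borrow-in) - 0 → 0 - 0 = 0, borrow out 0
Reading bits MSB→LSB: 01110101010
Strip leading zeros: 1110101010
= 1110101010


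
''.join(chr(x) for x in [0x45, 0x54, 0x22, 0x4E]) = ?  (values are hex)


Codes (hex): 0x45 0x54 0x22 0x4E
Per-code ASCII lookup:
  0x45 = 69  (range 65-90: uppercase, 69 - 65 = 4) → 'E'
  0x54 = 84  (range 65-90: uppercase, 84 - 65 = 19) → 'T'
  0x22 = 34  (special character) → '"'
  0x4E = 78  (range 65-90: uppercase, 78 - 65 = 13) → 'N'
= 'ET"N'


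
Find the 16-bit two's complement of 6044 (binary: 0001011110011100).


Original: 0001011110011100
Step 1 - Invert all bits: 1110100001100011
Step 2 - Add 1: 1110100001100011 + 1
= 1110100001100100 (represents -6044)


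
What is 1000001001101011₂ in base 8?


Group into 3-bit groups: 001000001001101011
  001 = 1
  000 = 0
  001 = 1
  001 = 1
  101 = 5
  011 = 3
= 0o101153


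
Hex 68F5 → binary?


Each hex digit → 4 binary bits:
  6 = 0110
  8 = 1000
  F = 1111
  5 = 0101
Concatenate: 0110 1000 1111 0101
= 0110100011110101


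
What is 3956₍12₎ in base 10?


Positional values (base 12):
  6 × 12^0 = 6 × 1 = 6
  5 × 12^1 = 5 × 12 = 60
  9 × 12^2 = 9 × 144 = 1296
  3 × 12^3 = 3 × 1728 = 5184
Sum = 6 + 60 + 1296 + 5184
= 6546


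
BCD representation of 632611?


Each digit → 4-bit binary:
  6 → 0110
  3 → 0011
  2 → 0010
  6 → 0110
  1 → 0001
  1 → 0001
= 0110 0011 0010 0110 0001 0001


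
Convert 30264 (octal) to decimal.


Positional values:
Position 0: 4 × 8^0 = 4
Position 1: 6 × 8^1 = 48
Position 2: 2 × 8^2 = 128
Position 3: 0 × 8^3 = 0
Position 4: 3 × 8^4 = 12288
Sum = 4 + 48 + 128 + 0 + 12288
= 12468


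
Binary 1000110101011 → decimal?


Positional values:
Bit 0: 1 × 2^0 = 1
Bit 1: 1 × 2^1 = 2
Bit 3: 1 × 2^3 = 8
Bit 5: 1 × 2^5 = 32
Bit 7: 1 × 2^7 = 128
Bit 8: 1 × 2^8 = 256
Bit 12: 1 × 2^12 = 4096
Sum = 1 + 2 + 8 + 32 + 128 + 256 + 4096
= 4523


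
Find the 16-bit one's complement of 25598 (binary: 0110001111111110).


Original: 0110001111111110
Invert all bits:
  bit 0: 0 → 1
  bit 1: 1 → 0
  bit 2: 1 → 0
  bit 3: 0 → 1
  bit 4: 0 → 1
  bit 5: 0 → 1
  bit 6: 1 → 0
  bit 7: 1 → 0
  bit 8: 1 → 0
  bit 9: 1 → 0
  bit 10: 1 → 0
  bit 11: 1 → 0
  bit 12: 1 → 0
  bit 13: 1 → 0
  bit 14: 1 → 0
  bit 15: 0 → 1
= 1001110000000001


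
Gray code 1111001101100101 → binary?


Gray code: 1111001101100101
MSB stays the same: 1
Each subsequent bit = prev_binary XOR current_gray:
  B[1] = 1 XOR 1 = 0
  B[2] = 0 XOR 1 = 1
  B[3] = 1 XOR 1 = 0
  B[4] = 0 XOR 0 = 0
  B[5] = 0 XOR 0 = 0
  B[6] = 0 XOR 1 = 1
  B[7] = 1 XOR 1 = 0
  B[8] = 0 XOR 0 = 0
  B[9] = 0 XOR 1 = 1
  B[10] = 1 XOR 1 = 0
  B[11] = 0 XOR 0 = 0
  B[12] = 0 XOR 0 = 0
  B[13] = 0 XOR 1 = 1
  B[14] = 1 XOR 0 = 1
  B[15] = 1 XOR 1 = 0
= 1010001001000110 (41542 decimal)


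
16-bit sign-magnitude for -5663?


Sign bit: 1 (negative)
Magnitude: 5663 = 001011000011111
= 1001011000011111


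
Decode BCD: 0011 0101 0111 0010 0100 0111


Each 4-bit group → digit:
  0011 → 3
  0101 → 5
  0111 → 7
  0010 → 2
  0100 → 4
  0111 → 7
= 357247


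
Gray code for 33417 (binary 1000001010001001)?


Binary: 1000001010001001
Gray code: G = B XOR (B >> 1)
B >> 1 = 0100000101000100
1000001010001001 XOR 0100000101000100:
  1 XOR 0 = 1
  0 XOR 1 = 1
  0 XOR 0 = 0
  0 XOR 0 = 0
  0 XOR 0 = 0
  0 XOR 0 = 0
  1 XOR 0 = 1
  0 XOR 1 = 1
  1 XOR 0 = 1
  0 XOR 1 = 1
  0 XOR 0 = 0
  0 XOR 0 = 0
  1 XOR 0 = 1
  0 XOR 1 = 1
  0 XOR 0 = 0
  1 XOR 0 = 1
= 1100001111001101


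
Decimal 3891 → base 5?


Divide by 5 repeatedly:
3891 ÷ 5 = 778 remainder 1
778 ÷ 5 = 155 remainder 3
155 ÷ 5 = 31 remainder 0
31 ÷ 5 = 6 remainder 1
6 ÷ 5 = 1 remainder 1
1 ÷ 5 = 0 remainder 1
Reading remainders bottom-up:
= 111031


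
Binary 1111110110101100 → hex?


Group into 4-bit nibbles: 1111110110101100
  1111 = F
  1101 = D
  1010 = A
  1100 = C
= 0xFDAC


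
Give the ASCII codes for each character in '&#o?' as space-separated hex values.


String: '&#o?'  (4 characters)
Per-character ASCII lookup:
  '&': special character: '&' = 38 → 0x26
  '#': special character: '#' = 35 → 0x23
  'o': lowercase starts at 97: 'o' = 97 + 14 = 111 → 0x6F
  '?': special character: '?' = 63 → 0x3F
= 0x26 0x23 0x6F 0x3F


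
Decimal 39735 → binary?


Divide by 2 repeatedly:
39735 ÷ 2 = 19867 remainder 1
19867 ÷ 2 = 9933 remainder 1
9933 ÷ 2 = 4966 remainder 1
4966 ÷ 2 = 2483 remainder 0
2483 ÷ 2 = 1241 remainder 1
1241 ÷ 2 = 620 remainder 1
620 ÷ 2 = 310 remainder 0
310 ÷ 2 = 155 remainder 0
155 ÷ 2 = 77 remainder 1
77 ÷ 2 = 38 remainder 1
38 ÷ 2 = 19 remainder 0
19 ÷ 2 = 9 remainder 1
9 ÷ 2 = 4 remainder 1
4 ÷ 2 = 2 remainder 0
2 ÷ 2 = 1 remainder 0
1 ÷ 2 = 0 remainder 1
Reading remainders bottom-up:
= 1001101100110111


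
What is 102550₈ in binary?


Each octal digit → 3 binary bits:
  1 = 001
  0 = 000
  2 = 010
  5 = 101
  5 = 101
  0 = 000
Concatenate: 001 000 010 101 101 000
= 001000010101101000


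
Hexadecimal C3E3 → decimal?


Positional values:
Position 0: 3 × 16^0 = 3 × 1 = 3
Position 1: E × 16^1 = 14 × 16 = 224
Position 2: 3 × 16^2 = 3 × 256 = 768
Position 3: C × 16^3 = 12 × 4096 = 49152
Sum = 3 + 224 + 768 + 49152
= 50147


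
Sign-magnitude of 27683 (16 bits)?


Sign bit: 0 (positive)
Magnitude: 27683 = 110110000100011
= 0110110000100011


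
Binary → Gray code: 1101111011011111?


Binary: 1101111011011111
Gray code: G = B XOR (B >> 1)
B >> 1 = 0110111101101111
1101111011011111 XOR 0110111101101111:
  1 XOR 0 = 1
  1 XOR 1 = 0
  0 XOR 1 = 1
  1 XOR 0 = 1
  1 XOR 1 = 0
  1 XOR 1 = 0
  1 XOR 1 = 0
  0 XOR 1 = 1
  1 XOR 0 = 1
  1 XOR 1 = 0
  0 XOR 1 = 1
  1 XOR 0 = 1
  1 XOR 1 = 0
  1 XOR 1 = 0
  1 XOR 1 = 0
  1 XOR 1 = 0
= 1011000110110000


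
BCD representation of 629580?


Each digit → 4-bit binary:
  6 → 0110
  2 → 0010
  9 → 1001
  5 → 0101
  8 → 1000
  0 → 0000
= 0110 0010 1001 0101 1000 0000


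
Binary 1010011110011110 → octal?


Group into 3-bit groups: 001010011110011110
  001 = 1
  010 = 2
  011 = 3
  110 = 6
  011 = 3
  110 = 6
= 0o123636


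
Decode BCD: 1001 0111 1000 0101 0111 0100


Each 4-bit group → digit:
  1001 → 9
  0111 → 7
  1000 → 8
  0101 → 5
  0111 → 7
  0100 → 4
= 978574


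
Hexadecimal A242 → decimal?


Positional values:
Position 0: 2 × 16^0 = 2 × 1 = 2
Position 1: 4 × 16^1 = 4 × 16 = 64
Position 2: 2 × 16^2 = 2 × 256 = 512
Position 3: A × 16^3 = 10 × 4096 = 40960
Sum = 2 + 64 + 512 + 40960
= 41538


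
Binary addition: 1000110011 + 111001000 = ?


Align and add column by column (LSB to MSB, carry propagating):
  01000110011
+ 00111001000
  -----------
  col 0: 1 + 0 + 0 (carry in) = 1 → bit 1, carry out 0
  col 1: 1 + 0 + 0 (carry in) = 1 → bit 1, carry out 0
  col 2: 0 + 0 + 0 (carry in) = 0 → bit 0, carry out 0
  col 3: 0 + 1 + 0 (carry in) = 1 → bit 1, carry out 0
  col 4: 1 + 0 + 0 (carry in) = 1 → bit 1, carry out 0
  col 5: 1 + 0 + 0 (carry in) = 1 → bit 1, carry out 0
  col 6: 0 + 1 + 0 (carry in) = 1 → bit 1, carry out 0
  col 7: 0 + 1 + 0 (carry in) = 1 → bit 1, carry out 0
  col 8: 0 + 1 + 0 (carry in) = 1 → bit 1, carry out 0
  col 9: 1 + 0 + 0 (carry in) = 1 → bit 1, carry out 0
  col 10: 0 + 0 + 0 (carry in) = 0 → bit 0, carry out 0
Reading bits MSB→LSB: 01111111011
Strip leading zeros: 1111111011
= 1111111011


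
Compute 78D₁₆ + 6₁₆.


Align and add column by column (LSB to MSB, each column mod 16 with carry):
  078D
+ 0006
  ----
  col 0: D(13) + 6(6) + 0 (carry in) = 19 → 3(3), carry out 1
  col 1: 8(8) + 0(0) + 1 (carry in) = 9 → 9(9), carry out 0
  col 2: 7(7) + 0(0) + 0 (carry in) = 7 → 7(7), carry out 0
  col 3: 0(0) + 0(0) + 0 (carry in) = 0 → 0(0), carry out 0
Reading digits MSB→LSB: 0793
Strip leading zeros: 793
= 0x793


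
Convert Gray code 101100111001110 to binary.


Gray code: 101100111001110
MSB stays the same: 1
Each subsequent bit = prev_binary XOR current_gray:
  B[1] = 1 XOR 0 = 1
  B[2] = 1 XOR 1 = 0
  B[3] = 0 XOR 1 = 1
  B[4] = 1 XOR 0 = 1
  B[5] = 1 XOR 0 = 1
  B[6] = 1 XOR 1 = 0
  B[7] = 0 XOR 1 = 1
  B[8] = 1 XOR 1 = 0
  B[9] = 0 XOR 0 = 0
  B[10] = 0 XOR 0 = 0
  B[11] = 0 XOR 1 = 1
  B[12] = 1 XOR 1 = 0
  B[13] = 0 XOR 1 = 1
  B[14] = 1 XOR 0 = 1
= 110111010001011 (28299 decimal)


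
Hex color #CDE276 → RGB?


Hex: #CDE276
R = CD₁₆ = 205
G = E2₁₆ = 226
B = 76₁₆ = 118
= RGB(205, 226, 118)


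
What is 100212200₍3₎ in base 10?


Positional values (base 3):
  0 × 3^0 = 0 × 1 = 0
  0 × 3^1 = 0 × 3 = 0
  2 × 3^2 = 2 × 9 = 18
  2 × 3^3 = 2 × 27 = 54
  1 × 3^4 = 1 × 81 = 81
  2 × 3^5 = 2 × 243 = 486
  0 × 3^6 = 0 × 729 = 0
  0 × 3^7 = 0 × 2187 = 0
  1 × 3^8 = 1 × 6561 = 6561
Sum = 0 + 0 + 18 + 54 + 81 + 486 + 0 + 0 + 6561
= 7200


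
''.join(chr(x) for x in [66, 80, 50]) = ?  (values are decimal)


Codes (decimal): 66 80 50
Per-code ASCII lookup:
  66  (range 65-90: uppercase, 66 - 65 = 1) → 'B'
  80  (range 65-90: uppercase, 80 - 65 = 15) → 'P'
  50  (range 48-57: digits, 50 - 48 = 2) → '2'
= 'BP2'


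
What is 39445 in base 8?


Divide by 8 repeatedly:
39445 ÷ 8 = 4930 remainder 5
4930 ÷ 8 = 616 remainder 2
616 ÷ 8 = 77 remainder 0
77 ÷ 8 = 9 remainder 5
9 ÷ 8 = 1 remainder 1
1 ÷ 8 = 0 remainder 1
Reading remainders bottom-up:
= 0o115025


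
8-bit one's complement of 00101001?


Original: 00101001
Invert all bits:
  bit 0: 0 → 1
  bit 1: 0 → 1
  bit 2: 1 → 0
  bit 3: 0 → 1
  bit 4: 1 → 0
  bit 5: 0 → 1
  bit 6: 0 → 1
  bit 7: 1 → 0
= 11010110


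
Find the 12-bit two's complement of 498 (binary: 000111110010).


Original: 000111110010
Step 1 - Invert all bits: 111000001101
Step 2 - Add 1: 111000001101 + 1
= 111000001110 (represents -498)


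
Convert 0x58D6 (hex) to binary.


Each hex digit → 4 binary bits:
  5 = 0101
  8 = 1000
  D = 1101
  6 = 0110
Concatenate: 0101 1000 1101 0110
= 0101100011010110


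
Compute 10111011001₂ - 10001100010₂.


Align and subtract column by column (LSB to MSB, borrowing when needed):
  10111011001
- 10001100010
  -----------
  col 0: (1 - 0 borrow-in) - 0 → 1 - 0 = 1, borrow out 0
  col 1: (0 - 0 borrow-in) - 1 → borrow from next column: (0+2) - 1 = 1, borrow out 1
  col 2: (0 - 1 borrow-in) - 0 → borrow from next column: (-1+2) - 0 = 1, borrow out 1
  col 3: (1 - 1 borrow-in) - 0 → 0 - 0 = 0, borrow out 0
  col 4: (1 - 0 borrow-in) - 0 → 1 - 0 = 1, borrow out 0
  col 5: (0 - 0 borrow-in) - 1 → borrow from next column: (0+2) - 1 = 1, borrow out 1
  col 6: (1 - 1 borrow-in) - 1 → borrow from next column: (0+2) - 1 = 1, borrow out 1
  col 7: (1 - 1 borrow-in) - 0 → 0 - 0 = 0, borrow out 0
  col 8: (1 - 0 borrow-in) - 0 → 1 - 0 = 1, borrow out 0
  col 9: (0 - 0 borrow-in) - 0 → 0 - 0 = 0, borrow out 0
  col 10: (1 - 0 borrow-in) - 1 → 1 - 1 = 0, borrow out 0
Reading bits MSB→LSB: 00101110111
Strip leading zeros: 101110111
= 101110111


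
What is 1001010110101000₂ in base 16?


Group into 4-bit nibbles: 1001010110101000
  1001 = 9
  0101 = 5
  1010 = A
  1000 = 8
= 0x95A8


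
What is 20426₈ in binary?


Each octal digit → 3 binary bits:
  2 = 010
  0 = 000
  4 = 100
  2 = 010
  6 = 110
Concatenate: 010 000 100 010 110
= 010000100010110


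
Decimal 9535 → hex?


Divide by 16 repeatedly:
9535 ÷ 16 = 595 remainder 15 (F)
595 ÷ 16 = 37 remainder 3 (3)
37 ÷ 16 = 2 remainder 5 (5)
2 ÷ 16 = 0 remainder 2 (2)
Reading remainders bottom-up:
= 0x253F


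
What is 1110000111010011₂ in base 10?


Positional values:
Bit 0: 1 × 2^0 = 1
Bit 1: 1 × 2^1 = 2
Bit 4: 1 × 2^4 = 16
Bit 6: 1 × 2^6 = 64
Bit 7: 1 × 2^7 = 128
Bit 8: 1 × 2^8 = 256
Bit 13: 1 × 2^13 = 8192
Bit 14: 1 × 2^14 = 16384
Bit 15: 1 × 2^15 = 32768
Sum = 1 + 2 + 16 + 64 + 128 + 256 + 8192 + 16384 + 32768
= 57811


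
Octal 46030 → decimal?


Positional values:
Position 0: 0 × 8^0 = 0
Position 1: 3 × 8^1 = 24
Position 2: 0 × 8^2 = 0
Position 3: 6 × 8^3 = 3072
Position 4: 4 × 8^4 = 16384
Sum = 0 + 24 + 0 + 3072 + 16384
= 19480


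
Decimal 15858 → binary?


Divide by 2 repeatedly:
15858 ÷ 2 = 7929 remainder 0
7929 ÷ 2 = 3964 remainder 1
3964 ÷ 2 = 1982 remainder 0
1982 ÷ 2 = 991 remainder 0
991 ÷ 2 = 495 remainder 1
495 ÷ 2 = 247 remainder 1
247 ÷ 2 = 123 remainder 1
123 ÷ 2 = 61 remainder 1
61 ÷ 2 = 30 remainder 1
30 ÷ 2 = 15 remainder 0
15 ÷ 2 = 7 remainder 1
7 ÷ 2 = 3 remainder 1
3 ÷ 2 = 1 remainder 1
1 ÷ 2 = 0 remainder 1
Reading remainders bottom-up:
= 11110111110010


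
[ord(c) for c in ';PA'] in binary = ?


String: ';PA'  (3 characters)
Per-character ASCII lookup:
  ';': special character: ';' = 59 → 111011
  'P': uppercase starts at 65: 'P' = 65 + 15 = 80 → 1010000
  'A': uppercase starts at 65: 'A' = 65 + 0 = 65 → 1000001
= 111011 1010000 1000001


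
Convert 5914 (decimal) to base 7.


Divide by 7 repeatedly:
5914 ÷ 7 = 844 remainder 6
844 ÷ 7 = 120 remainder 4
120 ÷ 7 = 17 remainder 1
17 ÷ 7 = 2 remainder 3
2 ÷ 7 = 0 remainder 2
Reading remainders bottom-up:
= 23146


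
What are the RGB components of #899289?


Hex: #899289
R = 89₁₆ = 137
G = 92₁₆ = 146
B = 89₁₆ = 137
= RGB(137, 146, 137)


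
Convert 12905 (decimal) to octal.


Divide by 8 repeatedly:
12905 ÷ 8 = 1613 remainder 1
1613 ÷ 8 = 201 remainder 5
201 ÷ 8 = 25 remainder 1
25 ÷ 8 = 3 remainder 1
3 ÷ 8 = 0 remainder 3
Reading remainders bottom-up:
= 0o31151


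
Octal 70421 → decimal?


Positional values:
Position 0: 1 × 8^0 = 1
Position 1: 2 × 8^1 = 16
Position 2: 4 × 8^2 = 256
Position 3: 0 × 8^3 = 0
Position 4: 7 × 8^4 = 28672
Sum = 1 + 16 + 256 + 0 + 28672
= 28945


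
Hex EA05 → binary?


Each hex digit → 4 binary bits:
  E = 1110
  A = 1010
  0 = 0000
  5 = 0101
Concatenate: 1110 1010 0000 0101
= 1110101000000101


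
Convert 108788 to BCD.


Each digit → 4-bit binary:
  1 → 0001
  0 → 0000
  8 → 1000
  7 → 0111
  8 → 1000
  8 → 1000
= 0001 0000 1000 0111 1000 1000


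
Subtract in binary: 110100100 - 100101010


Align and subtract column by column (LSB to MSB, borrowing when needed):
  110100100
- 100101010
  ---------
  col 0: (0 - 0 borrow-in) - 0 → 0 - 0 = 0, borrow out 0
  col 1: (0 - 0 borrow-in) - 1 → borrow from next column: (0+2) - 1 = 1, borrow out 1
  col 2: (1 - 1 borrow-in) - 0 → 0 - 0 = 0, borrow out 0
  col 3: (0 - 0 borrow-in) - 1 → borrow from next column: (0+2) - 1 = 1, borrow out 1
  col 4: (0 - 1 borrow-in) - 0 → borrow from next column: (-1+2) - 0 = 1, borrow out 1
  col 5: (1 - 1 borrow-in) - 1 → borrow from next column: (0+2) - 1 = 1, borrow out 1
  col 6: (0 - 1 borrow-in) - 0 → borrow from next column: (-1+2) - 0 = 1, borrow out 1
  col 7: (1 - 1 borrow-in) - 0 → 0 - 0 = 0, borrow out 0
  col 8: (1 - 0 borrow-in) - 1 → 1 - 1 = 0, borrow out 0
Reading bits MSB→LSB: 001111010
Strip leading zeros: 1111010
= 1111010


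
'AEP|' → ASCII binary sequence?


String: 'AEP|'  (4 characters)
Per-character ASCII lookup:
  'A': uppercase starts at 65: 'A' = 65 + 0 = 65 → 1000001
  'E': uppercase starts at 65: 'E' = 65 + 4 = 69 → 1000101
  'P': uppercase starts at 65: 'P' = 65 + 15 = 80 → 1010000
  '|': special character: '|' = 124 → 1111100
= 1000001 1000101 1010000 1111100


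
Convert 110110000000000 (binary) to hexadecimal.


Group into 4-bit nibbles: 0110110000000000
  0110 = 6
  1100 = C
  0000 = 0
  0000 = 0
= 0x6C00


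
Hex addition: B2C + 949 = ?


Align and add column by column (LSB to MSB, each column mod 16 with carry):
  0B2C
+ 0949
  ----
  col 0: C(12) + 9(9) + 0 (carry in) = 21 → 5(5), carry out 1
  col 1: 2(2) + 4(4) + 1 (carry in) = 7 → 7(7), carry out 0
  col 2: B(11) + 9(9) + 0 (carry in) = 20 → 4(4), carry out 1
  col 3: 0(0) + 0(0) + 1 (carry in) = 1 → 1(1), carry out 0
Reading digits MSB→LSB: 1475
Strip leading zeros: 1475
= 0x1475


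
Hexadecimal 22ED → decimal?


Positional values:
Position 0: D × 16^0 = 13 × 1 = 13
Position 1: E × 16^1 = 14 × 16 = 224
Position 2: 2 × 16^2 = 2 × 256 = 512
Position 3: 2 × 16^3 = 2 × 4096 = 8192
Sum = 13 + 224 + 512 + 8192
= 8941


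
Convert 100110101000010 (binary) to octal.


Group into 3-bit groups: 100110101000010
  100 = 4
  110 = 6
  101 = 5
  000 = 0
  010 = 2
= 0o46502


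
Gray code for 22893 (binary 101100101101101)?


Binary: 101100101101101
Gray code: G = B XOR (B >> 1)
B >> 1 = 010110010110110
101100101101101 XOR 010110010110110:
  1 XOR 0 = 1
  0 XOR 1 = 1
  1 XOR 0 = 1
  1 XOR 1 = 0
  0 XOR 1 = 1
  0 XOR 0 = 0
  1 XOR 0 = 1
  0 XOR 1 = 1
  1 XOR 0 = 1
  1 XOR 1 = 0
  0 XOR 1 = 1
  1 XOR 0 = 1
  1 XOR 1 = 0
  0 XOR 1 = 1
  1 XOR 0 = 1
= 111010111011011


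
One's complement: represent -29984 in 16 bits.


Original: 0111010100100000
Invert all bits:
  bit 0: 0 → 1
  bit 1: 1 → 0
  bit 2: 1 → 0
  bit 3: 1 → 0
  bit 4: 0 → 1
  bit 5: 1 → 0
  bit 6: 0 → 1
  bit 7: 1 → 0
  bit 8: 0 → 1
  bit 9: 0 → 1
  bit 10: 1 → 0
  bit 11: 0 → 1
  bit 12: 0 → 1
  bit 13: 0 → 1
  bit 14: 0 → 1
  bit 15: 0 → 1
= 1000101011011111


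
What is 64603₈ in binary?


Each octal digit → 3 binary bits:
  6 = 110
  4 = 100
  6 = 110
  0 = 000
  3 = 011
Concatenate: 110 100 110 000 011
= 110100110000011


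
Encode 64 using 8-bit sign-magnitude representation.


Sign bit: 0 (positive)
Magnitude: 64 = 1000000
= 01000000


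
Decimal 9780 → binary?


Divide by 2 repeatedly:
9780 ÷ 2 = 4890 remainder 0
4890 ÷ 2 = 2445 remainder 0
2445 ÷ 2 = 1222 remainder 1
1222 ÷ 2 = 611 remainder 0
611 ÷ 2 = 305 remainder 1
305 ÷ 2 = 152 remainder 1
152 ÷ 2 = 76 remainder 0
76 ÷ 2 = 38 remainder 0
38 ÷ 2 = 19 remainder 0
19 ÷ 2 = 9 remainder 1
9 ÷ 2 = 4 remainder 1
4 ÷ 2 = 2 remainder 0
2 ÷ 2 = 1 remainder 0
1 ÷ 2 = 0 remainder 1
Reading remainders bottom-up:
= 10011000110100
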